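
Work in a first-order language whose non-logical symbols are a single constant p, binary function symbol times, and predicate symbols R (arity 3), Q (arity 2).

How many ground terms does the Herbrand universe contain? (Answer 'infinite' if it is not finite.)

The signature has at least one function symbol (times, arity 2) and at least one constant (p).
Iterating times gives infinitely many distinct ground terms: p, times(p, p), times(times(p, p), times(p, p)), ...
So the Herbrand universe is infinite.

infinite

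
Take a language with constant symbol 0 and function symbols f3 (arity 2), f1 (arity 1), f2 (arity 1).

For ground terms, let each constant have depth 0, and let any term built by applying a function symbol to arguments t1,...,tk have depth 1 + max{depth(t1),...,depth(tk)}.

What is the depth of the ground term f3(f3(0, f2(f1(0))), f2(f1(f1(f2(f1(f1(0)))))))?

7

depth(f1(0)) = 1 + depth(0) = 1 + 0 = 1
depth(f2(f1(0))) = 1 + depth(f1(0)) = 1 + 1 = 2
depth(f3(0, f2(f1(0)))) = 1 + max(0, 2) = 3
depth(f1(f1(0))) = 1 + depth(f1(0)) = 1 + 1 = 2
depth(f2(f1(f1(0)))) = 1 + depth(f1(f1(0))) = 1 + 2 = 3
depth(f1(f2(f1(f1(0))))) = 1 + depth(f2(f1(f1(0)))) = 1 + 3 = 4
depth(f1(f1(f2(f1(f1(0)))))) = 1 + depth(f1(f2(f1(f1(0))))) = 1 + 4 = 5
depth(f2(f1(f1(f2(f1(f1(0))))))) = 1 + depth(f1(f1(f2(f1(f1(0)))))) = 1 + 5 = 6
depth(f3(f3(0, f2(f1(0))), f2(f1(f1(f2(f1(f1(0)))))))) = 1 + max(3, 6) = 7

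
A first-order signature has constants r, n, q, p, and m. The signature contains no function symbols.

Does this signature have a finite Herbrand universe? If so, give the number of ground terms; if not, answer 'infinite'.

5

There are no function symbols, so every ground term is one of the 5 constants.
The Herbrand universe is {r, n, q, p, m}, which is finite with 5 elements.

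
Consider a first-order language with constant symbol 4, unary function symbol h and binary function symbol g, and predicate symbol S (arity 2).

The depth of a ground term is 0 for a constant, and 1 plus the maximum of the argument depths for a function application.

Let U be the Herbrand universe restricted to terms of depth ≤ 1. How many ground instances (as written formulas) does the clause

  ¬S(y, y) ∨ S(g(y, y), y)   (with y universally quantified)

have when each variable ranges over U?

3

Ground terms of depth ≤ 1:
  Write N_k for the number of ground terms of depth ≤ k. A term of depth ≤ k is either a constant or a function symbol applied to arguments of depth ≤ k−1, so N_k = 1 + N_{k-1} + N_{k-1}^2.
  N_0 = 1
  N_1 = 1 + 1 + 1^2 = 3
So there are 3 ground terms available for substitution.
The clause has 1 distinct variable (y), which appears in the body. In the free term algebra distinct substitutions yield syntactically distinct ground instances.
Number of ground instances = 3.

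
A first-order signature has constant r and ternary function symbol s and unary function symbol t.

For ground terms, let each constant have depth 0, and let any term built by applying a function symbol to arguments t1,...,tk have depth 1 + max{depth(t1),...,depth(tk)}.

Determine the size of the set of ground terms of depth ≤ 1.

Count level by level. With function symbols s/3, t/1, the terms of depth ≤ k are the 1 constant together with each function applied to depth-≤(k−1) tuples, so N_k = 1 + N_{k-1}^3 + N_{k-1}.
N_0 = 1
N_1 = 1 + 1^3 + 1 = 3
Explicitly: r, s(r, r, r), t(r).

3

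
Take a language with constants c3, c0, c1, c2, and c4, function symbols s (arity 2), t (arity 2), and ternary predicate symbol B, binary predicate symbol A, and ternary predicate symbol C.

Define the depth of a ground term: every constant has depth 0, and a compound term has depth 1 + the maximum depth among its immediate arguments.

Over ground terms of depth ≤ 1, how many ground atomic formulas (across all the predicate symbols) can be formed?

335775

First count ground terms of depth ≤ 1.
Let N_k = |{terms of depth ≤ k}|. Then N_0 = 5 and N_k = 5 + N_{k-1}^2 + N_{k-1}^2 for k ≥ 1 (one summand per function symbol, arity giving the exponent).
N_0 = 5
N_1 = 5 + 5^2 + 5^2 = 55
So |H| = 55.
Each predicate of arity r yields |H|^r ground atoms (one per choice of an r-tuple from H):
  B: 55^3 = 166375;  A: 55^2 = 3025;  C: 55^3 = 166375
Total ground atoms: 166375 + 3025 + 166375 = 335775.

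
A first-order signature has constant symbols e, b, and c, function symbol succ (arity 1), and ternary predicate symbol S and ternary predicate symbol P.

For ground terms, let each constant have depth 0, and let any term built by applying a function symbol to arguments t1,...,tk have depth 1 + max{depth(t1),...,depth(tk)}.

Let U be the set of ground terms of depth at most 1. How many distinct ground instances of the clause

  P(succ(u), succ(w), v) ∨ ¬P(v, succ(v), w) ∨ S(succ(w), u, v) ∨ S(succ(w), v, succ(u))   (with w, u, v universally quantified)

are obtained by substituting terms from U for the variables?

Ground terms of depth ≤ 1:
  Let N_k count ground terms of depth at most k. Each non-constant term of depth ≤ k is some function symbol applied to depth-≤(k−1) arguments, giving N_k = 3 + N_{k-1}.
  N_0 = 3
  N_1 = 3 + 3 = 6
So there are 6 ground terms available for substitution.
There are 3 variables to instantiate (w, u, v), each occurring in at least one literal, so different choices give different ground instances.
Number of ground instances = 6^3 = 216.

216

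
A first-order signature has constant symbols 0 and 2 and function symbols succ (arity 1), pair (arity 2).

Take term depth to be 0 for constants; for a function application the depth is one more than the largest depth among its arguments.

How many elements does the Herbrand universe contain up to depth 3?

5552

Count level by level. With function symbols succ/1, pair/2, the terms of depth ≤ k are the 2 constants together with each function applied to depth-≤(k−1) tuples, so N_k = 2 + N_{k-1} + N_{k-1}^2.
N_0 = 2
N_1 = 2 + 2 + 2^2 = 8
N_2 = 2 + 8 + 8^2 = 74
N_3 = 2 + 74 + 74^2 = 5552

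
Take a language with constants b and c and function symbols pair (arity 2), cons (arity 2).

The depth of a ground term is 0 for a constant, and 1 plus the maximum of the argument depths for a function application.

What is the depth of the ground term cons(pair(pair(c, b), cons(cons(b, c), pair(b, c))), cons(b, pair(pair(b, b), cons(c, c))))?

depth(pair(c, b)) = 1 + max(0, 0) = 1
depth(cons(b, c)) = 1 + max(0, 0) = 1
depth(pair(b, c)) = 1 + max(0, 0) = 1
depth(cons(cons(b, c), pair(b, c))) = 1 + max(1, 1) = 2
depth(pair(pair(c, b), cons(cons(b, c), pair(b, c)))) = 1 + max(1, 2) = 3
depth(pair(b, b)) = 1 + max(0, 0) = 1
depth(cons(c, c)) = 1 + max(0, 0) = 1
depth(pair(pair(b, b), cons(c, c))) = 1 + max(1, 1) = 2
depth(cons(b, pair(pair(b, b), cons(c, c)))) = 1 + max(0, 2) = 3
depth(cons(pair(pair(c, b), cons(cons(b, c), pair(b, c))), cons(b, pair(pair(b, b), cons(c, c))))) = 1 + max(3, 3) = 4

4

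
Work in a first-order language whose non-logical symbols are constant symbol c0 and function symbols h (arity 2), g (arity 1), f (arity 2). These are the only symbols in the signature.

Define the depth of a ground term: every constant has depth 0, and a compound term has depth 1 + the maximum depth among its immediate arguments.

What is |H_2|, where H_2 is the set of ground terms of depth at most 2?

Write N_k for the number of ground terms of depth ≤ k. A term of depth ≤ k is either a constant or a function symbol applied to arguments of depth ≤ k−1, so N_k = 1 + N_{k-1}^2 + N_{k-1} + N_{k-1}^2.
N_0 = 1
N_1 = 1 + 1^2 + 1 + 1^2 = 4
N_2 = 1 + 4^2 + 4 + 4^2 = 37

37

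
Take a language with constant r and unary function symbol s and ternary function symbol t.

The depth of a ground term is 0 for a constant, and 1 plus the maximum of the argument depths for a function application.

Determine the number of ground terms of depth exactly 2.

Let N_k count ground terms of depth at most k. Each non-constant term of depth ≤ k is some function symbol applied to depth-≤(k−1) arguments, giving N_k = 1 + N_{k-1} + N_{k-1}^3.
N_0 = 1
N_1 = 1 + 1 + 1^3 = 3
N_2 = 1 + 3 + 3^3 = 31
Terms of depth exactly 2: N_2 − N_1 = 31 − 3 = 28.

28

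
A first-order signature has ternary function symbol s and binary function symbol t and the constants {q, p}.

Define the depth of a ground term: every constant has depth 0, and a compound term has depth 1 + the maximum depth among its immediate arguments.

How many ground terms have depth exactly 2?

2928

Let N_k = |{terms of depth ≤ k}|. Then N_0 = 2 and N_k = 2 + N_{k-1}^3 + N_{k-1}^2 for k ≥ 1 (one summand per function symbol, arity giving the exponent).
N_0 = 2
N_1 = 2 + 2^3 + 2^2 = 14
N_2 = 2 + 14^3 + 14^2 = 2942
Terms of depth exactly 2: N_2 − N_1 = 2942 − 14 = 2928.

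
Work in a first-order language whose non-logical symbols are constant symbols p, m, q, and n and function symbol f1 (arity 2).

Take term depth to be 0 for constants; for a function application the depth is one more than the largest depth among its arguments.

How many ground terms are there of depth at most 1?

20

Count level by level. With function symbols f1/2, the terms of depth ≤ k are the 4 constants together with each function applied to depth-≤(k−1) tuples, so N_k = 4 + N_{k-1}^2.
N_0 = 4
N_1 = 4 + 4^2 = 20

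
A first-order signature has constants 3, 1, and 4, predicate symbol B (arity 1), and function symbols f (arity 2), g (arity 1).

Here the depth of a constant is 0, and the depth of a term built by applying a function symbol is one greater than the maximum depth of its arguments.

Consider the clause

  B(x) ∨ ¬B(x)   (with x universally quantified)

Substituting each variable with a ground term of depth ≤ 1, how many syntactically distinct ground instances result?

15

Ground terms of depth ≤ 1:
  Let N_k count ground terms of depth at most k. Each non-constant term of depth ≤ k is some function symbol applied to depth-≤(k−1) arguments, giving N_k = 3 + N_{k-1}^2 + N_{k-1}.
  N_0 = 3
  N_1 = 3 + 3^2 + 3 = 15
So there are 15 ground terms available for substitution.
There is 1 variable to instantiate (x),  occurring in at least one literal, so different choices give different ground instances.
Number of ground instances = 15.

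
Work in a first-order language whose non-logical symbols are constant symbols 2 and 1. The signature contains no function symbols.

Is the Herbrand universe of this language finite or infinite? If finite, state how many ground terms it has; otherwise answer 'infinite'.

There are no function symbols, so every ground term is one of the 2 constants.
The Herbrand universe is {2, 1}, which is finite with 2 elements.

2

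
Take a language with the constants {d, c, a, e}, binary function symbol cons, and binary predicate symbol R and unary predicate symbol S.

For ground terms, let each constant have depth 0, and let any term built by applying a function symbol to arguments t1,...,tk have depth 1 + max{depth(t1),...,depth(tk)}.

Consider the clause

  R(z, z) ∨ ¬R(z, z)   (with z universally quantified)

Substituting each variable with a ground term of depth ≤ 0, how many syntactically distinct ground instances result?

4

Ground terms of depth ≤ 0:
  If N_k denotes the number of depth-≤k ground terms, the 4 constants give N_0 = 4, and each function symbol of arity r contributes N_{k-1}^r new terms at level k: N_k = 4 + N_{k-1}^2.
  N_0 = 4
So there are 4 ground terms available for substitution.
The body mentions the single quantified variable z; since ground terms form a free algebra, no two substitutions collapse to the same formula.
Number of ground instances = 4.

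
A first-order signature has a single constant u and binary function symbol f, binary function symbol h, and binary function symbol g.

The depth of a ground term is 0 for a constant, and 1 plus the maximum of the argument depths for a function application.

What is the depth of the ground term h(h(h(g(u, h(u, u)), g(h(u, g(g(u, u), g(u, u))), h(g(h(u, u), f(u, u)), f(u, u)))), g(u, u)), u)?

7

depth(h(u, u)) = 1 + max(0, 0) = 1
depth(g(u, h(u, u))) = 1 + max(0, 1) = 2
depth(g(u, u)) = 1 + max(0, 0) = 1
depth(g(g(u, u), g(u, u))) = 1 + max(1, 1) = 2
depth(h(u, g(g(u, u), g(u, u)))) = 1 + max(0, 2) = 3
depth(f(u, u)) = 1 + max(0, 0) = 1
depth(g(h(u, u), f(u, u))) = 1 + max(1, 1) = 2
depth(h(g(h(u, u), f(u, u)), f(u, u))) = 1 + max(2, 1) = 3
depth(g(h(u, g(g(u, u), g(u, u))), h(g(h(u, u), f(u, u)), f(u, u)))) = 1 + max(3, 3) = 4
depth(h(g(u, h(u, u)), g(h(u, g(g(u, u), g(u, u))), h(g(h(u, u), f(u, u)), f(u, u))))) = 1 + max(2, 4) = 5
depth(h(h(g(u, h(u, u)), g(h(u, g(g(u, u), g(u, u))), h(g(h(u, u), f(u, u)), f(u, u)))), g(u, u))) = 1 + max(5, 1) = 6
depth(h(h(h(g(u, h(u, u)), g(h(u, g(g(u, u), g(u, u))), h(g(h(u, u), f(u, u)), f(u, u)))), g(u, u)), u)) = 1 + max(6, 0) = 7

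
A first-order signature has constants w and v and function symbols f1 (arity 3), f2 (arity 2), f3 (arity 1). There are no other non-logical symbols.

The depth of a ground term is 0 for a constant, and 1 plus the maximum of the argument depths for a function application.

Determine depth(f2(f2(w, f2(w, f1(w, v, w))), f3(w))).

depth(f1(w, v, w)) = 1 + max(0, 0, 0) = 1
depth(f2(w, f1(w, v, w))) = 1 + max(0, 1) = 2
depth(f2(w, f2(w, f1(w, v, w)))) = 1 + max(0, 2) = 3
depth(f3(w)) = 1 + depth(w) = 1 + 0 = 1
depth(f2(f2(w, f2(w, f1(w, v, w))), f3(w))) = 1 + max(3, 1) = 4

4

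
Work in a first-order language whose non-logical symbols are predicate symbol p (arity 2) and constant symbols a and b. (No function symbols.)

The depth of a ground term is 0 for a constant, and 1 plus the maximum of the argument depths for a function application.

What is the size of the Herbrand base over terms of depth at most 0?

First count ground terms of depth ≤ 0.
With no function symbols every ground term is a constant, so there are exactly 2 ground terms at every depth bound.
N_0 = 2
So |H| = 2.
A ground atom is a predicate applied to a tuple of terms from H, so the count is the sum over predicates of |H|^arity:
  p: 2^2 = 4
Total ground atoms: 4.

4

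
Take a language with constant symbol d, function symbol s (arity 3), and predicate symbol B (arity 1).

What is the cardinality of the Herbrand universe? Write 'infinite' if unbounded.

infinite

The signature has at least one function symbol (s, arity 3) and at least one constant (d).
Iterating s gives infinitely many distinct ground terms: d, s(d, d, d), s(s(d, d, d), s(d, d, d), s(d, d, d)), ...
So the Herbrand universe is infinite.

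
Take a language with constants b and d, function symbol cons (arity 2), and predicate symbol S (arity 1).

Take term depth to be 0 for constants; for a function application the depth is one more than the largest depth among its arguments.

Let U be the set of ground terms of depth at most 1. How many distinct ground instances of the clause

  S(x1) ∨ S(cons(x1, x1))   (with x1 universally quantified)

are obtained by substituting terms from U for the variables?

Ground terms of depth ≤ 1:
  Let N_k = |{terms of depth ≤ k}|. Then N_0 = 2 and N_k = 2 + N_{k-1}^2 for k ≥ 1 (one summand per function symbol, arity giving the exponent).
  N_0 = 2
  N_1 = 2 + 2^2 = 6
So there are 6 ground terms available for substitution.
The clause has 1 distinct variable (x1), which appears in the body. In the free term algebra distinct substitutions yield syntactically distinct ground instances.
Number of ground instances = 6.

6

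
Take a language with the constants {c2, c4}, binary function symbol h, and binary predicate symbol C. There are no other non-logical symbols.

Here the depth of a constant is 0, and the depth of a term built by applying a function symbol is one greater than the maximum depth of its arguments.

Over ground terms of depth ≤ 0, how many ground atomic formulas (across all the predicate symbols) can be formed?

4

First count ground terms of depth ≤ 0.
Write N_k for the number of ground terms of depth ≤ k. A term of depth ≤ k is either a constant or a function symbol applied to arguments of depth ≤ k−1, so N_k = 2 + N_{k-1}^2.
N_0 = 2
Explicitly: c2, c4.
So |H| = 2.
Ground atoms are formed by filling each argument slot of a predicate with a term from H, so an r-ary predicate gives |H|^r atoms:
  C: 2^2 = 4
Total ground atoms: 4.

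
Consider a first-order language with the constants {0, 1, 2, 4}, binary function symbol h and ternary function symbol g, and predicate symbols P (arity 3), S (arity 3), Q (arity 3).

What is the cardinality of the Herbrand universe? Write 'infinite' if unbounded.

The signature has at least one function symbol (h, arity 2) and at least one constant (0).
Iterating h gives infinitely many distinct ground terms: 0, h(0, 0), h(h(0, 0), h(0, 0)), ...
So the Herbrand universe is infinite.

infinite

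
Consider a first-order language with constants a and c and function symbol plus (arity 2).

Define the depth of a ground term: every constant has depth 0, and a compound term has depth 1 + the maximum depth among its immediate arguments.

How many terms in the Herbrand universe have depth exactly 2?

Count level by level. With function symbols plus/2, the terms of depth ≤ k are the 2 constants together with each function applied to depth-≤(k−1) tuples, so N_k = 2 + N_{k-1}^2.
N_0 = 2
N_1 = 2 + 2^2 = 6
N_2 = 2 + 6^2 = 38
Terms of depth exactly 2: N_2 − N_1 = 38 − 6 = 32.

32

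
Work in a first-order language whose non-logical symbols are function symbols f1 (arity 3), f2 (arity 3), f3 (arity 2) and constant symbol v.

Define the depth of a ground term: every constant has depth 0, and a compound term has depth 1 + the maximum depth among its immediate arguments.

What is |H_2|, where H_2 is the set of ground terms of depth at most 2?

145

Let N_k = |{terms of depth ≤ k}|. Then N_0 = 1 and N_k = 1 + N_{k-1}^3 + N_{k-1}^3 + N_{k-1}^2 for k ≥ 1 (one summand per function symbol, arity giving the exponent).
N_0 = 1
N_1 = 1 + 1^3 + 1^3 + 1^2 = 4
N_2 = 1 + 4^3 + 4^3 + 4^2 = 145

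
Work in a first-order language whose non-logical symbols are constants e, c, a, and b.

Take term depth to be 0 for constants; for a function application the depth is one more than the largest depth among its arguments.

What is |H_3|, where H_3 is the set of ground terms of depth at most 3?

4

With no function symbols every ground term is a constant, so there are exactly 4 ground terms at every depth bound.
N_0 = 4
N_1 = 4
N_2 = 4
N_3 = 4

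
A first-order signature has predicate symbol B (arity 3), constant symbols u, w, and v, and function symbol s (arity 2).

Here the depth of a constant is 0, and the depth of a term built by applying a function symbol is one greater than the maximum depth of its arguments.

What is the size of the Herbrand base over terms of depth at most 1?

First count ground terms of depth ≤ 1.
If N_k denotes the number of depth-≤k ground terms, the 3 constants give N_0 = 3, and each function symbol of arity r contributes N_{k-1}^r new terms at level k: N_k = 3 + N_{k-1}^2.
N_0 = 3
N_1 = 3 + 3^2 = 12
Explicitly: u, w, v, s(u, u), s(u, w), s(u, v), s(w, u), s(w, w), s(w, v), s(v, u), s(v, w), s(v, v).
So |H| = 12.
A ground atom is a predicate applied to a tuple of terms from H, so the count is the sum over predicates of |H|^arity:
  B: 12^3 = 1728
Total ground atoms: 1728.

1728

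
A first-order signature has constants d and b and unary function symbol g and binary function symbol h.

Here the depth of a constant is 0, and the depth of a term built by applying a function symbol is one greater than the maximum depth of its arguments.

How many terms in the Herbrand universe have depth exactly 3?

Let N_k count ground terms of depth at most k. Each non-constant term of depth ≤ k is some function symbol applied to depth-≤(k−1) arguments, giving N_k = 2 + N_{k-1} + N_{k-1}^2.
N_0 = 2
N_1 = 2 + 2 + 2^2 = 8
N_2 = 2 + 8 + 8^2 = 74
N_3 = 2 + 74 + 74^2 = 5552
Terms of depth exactly 3: N_3 − N_2 = 5552 − 74 = 5478.

5478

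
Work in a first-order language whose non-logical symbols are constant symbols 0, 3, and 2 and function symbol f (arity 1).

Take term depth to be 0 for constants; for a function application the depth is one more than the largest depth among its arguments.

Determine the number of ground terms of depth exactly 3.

3

Let N_k count ground terms of depth at most k. Each non-constant term of depth ≤ k is some function symbol applied to depth-≤(k−1) arguments, giving N_k = 3 + N_{k-1}.
N_0 = 3
N_1 = 3 + 3 = 6
N_2 = 3 + 6 = 9
N_3 = 3 + 9 = 12
Terms of depth exactly 3: N_3 − N_2 = 12 − 9 = 3.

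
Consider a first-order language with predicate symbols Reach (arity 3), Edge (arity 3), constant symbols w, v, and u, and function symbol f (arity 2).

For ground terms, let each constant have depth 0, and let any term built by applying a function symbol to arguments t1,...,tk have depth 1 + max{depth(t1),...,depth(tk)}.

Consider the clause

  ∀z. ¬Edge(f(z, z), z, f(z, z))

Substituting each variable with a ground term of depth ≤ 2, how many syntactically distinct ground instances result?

147

Ground terms of depth ≤ 2:
  Let N_k count ground terms of depth at most k. Each non-constant term of depth ≤ k is some function symbol applied to depth-≤(k−1) arguments, giving N_k = 3 + N_{k-1}^2.
  N_0 = 3
  N_1 = 3 + 3^2 = 12
  N_2 = 3 + 12^2 = 147
So there are 147 ground terms available for substitution.
There is 1 variable to instantiate (z),  occurring in at least one literal, so different choices give different ground instances.
Number of ground instances = 147.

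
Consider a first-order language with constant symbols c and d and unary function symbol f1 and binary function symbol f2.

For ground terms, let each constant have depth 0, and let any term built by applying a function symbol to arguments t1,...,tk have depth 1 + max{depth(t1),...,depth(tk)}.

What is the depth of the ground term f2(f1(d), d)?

depth(f1(d)) = 1 + depth(d) = 1 + 0 = 1
depth(f2(f1(d), d)) = 1 + max(1, 0) = 2

2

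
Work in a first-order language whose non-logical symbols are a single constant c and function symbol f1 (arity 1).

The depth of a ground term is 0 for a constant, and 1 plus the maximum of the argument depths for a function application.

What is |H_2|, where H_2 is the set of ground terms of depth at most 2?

3

Let N_k count ground terms of depth at most k. Each non-constant term of depth ≤ k is some function symbol applied to depth-≤(k−1) arguments, giving N_k = 1 + N_{k-1}.
N_0 = 1
N_1 = 1 + 1 = 2
N_2 = 1 + 2 = 3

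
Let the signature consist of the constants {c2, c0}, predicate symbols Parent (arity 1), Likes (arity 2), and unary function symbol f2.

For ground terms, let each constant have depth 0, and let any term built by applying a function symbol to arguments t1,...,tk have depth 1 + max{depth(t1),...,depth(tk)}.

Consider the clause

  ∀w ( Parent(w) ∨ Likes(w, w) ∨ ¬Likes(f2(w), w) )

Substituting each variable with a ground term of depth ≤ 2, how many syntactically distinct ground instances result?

6

Ground terms of depth ≤ 2:
  Count level by level. With function symbols f2/1, the terms of depth ≤ k are the 2 constants together with each function applied to depth-≤(k−1) tuples, so N_k = 2 + N_{k-1}.
  N_0 = 2
  N_1 = 2 + 2 = 4
  N_2 = 2 + 4 = 6
  Explicitly: c2, c0, f2(c2), f2(c0), f2(f2(c2)), f2(f2(c0)).
So there are 6 ground terms available for substitution.
There is 1 variable to instantiate (w),  occurring in at least one literal, so different choices give different ground instances.
Number of ground instances = 6.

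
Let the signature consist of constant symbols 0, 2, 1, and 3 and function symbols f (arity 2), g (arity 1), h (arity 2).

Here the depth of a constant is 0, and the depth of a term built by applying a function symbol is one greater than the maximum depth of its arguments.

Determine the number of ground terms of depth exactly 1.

36

Let N_k = |{terms of depth ≤ k}|. Then N_0 = 4 and N_k = 4 + N_{k-1}^2 + N_{k-1} + N_{k-1}^2 for k ≥ 1 (one summand per function symbol, arity giving the exponent).
N_0 = 4
N_1 = 4 + 4^2 + 4 + 4^2 = 40
Terms of depth exactly 1: N_1 − N_0 = 40 − 4 = 36.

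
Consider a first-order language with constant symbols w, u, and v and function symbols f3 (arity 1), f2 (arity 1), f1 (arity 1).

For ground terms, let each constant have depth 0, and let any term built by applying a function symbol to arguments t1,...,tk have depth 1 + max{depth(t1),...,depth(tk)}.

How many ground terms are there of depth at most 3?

120

Count level by level. With function symbols f3/1, f2/1, f1/1, the terms of depth ≤ k are the 3 constants together with each function applied to depth-≤(k−1) tuples, so N_k = 3 + N_{k-1} + N_{k-1} + N_{k-1}.
N_0 = 3
N_1 = 3 + 3 + 3 + 3 = 12
N_2 = 3 + 12 + 12 + 12 = 39
N_3 = 3 + 39 + 39 + 39 = 120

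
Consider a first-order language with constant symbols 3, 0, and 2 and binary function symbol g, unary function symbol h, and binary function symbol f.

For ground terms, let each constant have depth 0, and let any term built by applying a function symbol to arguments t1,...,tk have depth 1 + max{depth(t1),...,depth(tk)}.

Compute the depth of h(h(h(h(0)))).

4

depth(h(0)) = 1 + depth(0) = 1 + 0 = 1
depth(h(h(0))) = 1 + depth(h(0)) = 1 + 1 = 2
depth(h(h(h(0)))) = 1 + depth(h(h(0))) = 1 + 2 = 3
depth(h(h(h(h(0))))) = 1 + depth(h(h(h(0)))) = 1 + 3 = 4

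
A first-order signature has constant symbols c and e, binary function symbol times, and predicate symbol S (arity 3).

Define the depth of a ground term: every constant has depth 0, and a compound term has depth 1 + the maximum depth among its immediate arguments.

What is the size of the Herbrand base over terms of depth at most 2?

54872

First count ground terms of depth ≤ 2.
If N_k denotes the number of depth-≤k ground terms, the 2 constants give N_0 = 2, and each function symbol of arity r contributes N_{k-1}^r new terms at level k: N_k = 2 + N_{k-1}^2.
N_0 = 2
N_1 = 2 + 2^2 = 6
N_2 = 2 + 6^2 = 38
So |H| = 38.
A ground atom is a predicate applied to a tuple of terms from H, so the count is the sum over predicates of |H|^arity:
  S: 38^3 = 54872
Total ground atoms: 54872.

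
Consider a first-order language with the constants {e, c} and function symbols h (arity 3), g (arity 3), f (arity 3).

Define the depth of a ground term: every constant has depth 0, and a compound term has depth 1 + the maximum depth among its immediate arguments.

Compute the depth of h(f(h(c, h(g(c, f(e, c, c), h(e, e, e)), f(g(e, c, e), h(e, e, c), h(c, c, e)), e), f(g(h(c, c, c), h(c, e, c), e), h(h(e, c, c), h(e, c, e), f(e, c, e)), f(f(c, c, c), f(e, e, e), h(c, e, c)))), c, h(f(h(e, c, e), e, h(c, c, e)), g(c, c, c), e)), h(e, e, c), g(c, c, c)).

depth(f(e, c, c)) = 1 + max(0, 0, 0) = 1
depth(h(e, e, e)) = 1 + max(0, 0, 0) = 1
depth(g(c, f(e, c, c), h(e, e, e))) = 1 + max(0, 1, 1) = 2
depth(g(e, c, e)) = 1 + max(0, 0, 0) = 1
depth(h(e, e, c)) = 1 + max(0, 0, 0) = 1
depth(h(c, c, e)) = 1 + max(0, 0, 0) = 1
depth(f(g(e, c, e), h(e, e, c), h(c, c, e))) = 1 + max(1, 1, 1) = 2
depth(h(g(c, f(e, c, c), h(e, e, e)), f(g(e, c, e), h(e, e, c), h(c, c, e)), e)) = 1 + max(2, 2, 0) = 3
depth(h(c, c, c)) = 1 + max(0, 0, 0) = 1
depth(h(c, e, c)) = 1 + max(0, 0, 0) = 1
depth(g(h(c, c, c), h(c, e, c), e)) = 1 + max(1, 1, 0) = 2
depth(h(e, c, c)) = 1 + max(0, 0, 0) = 1
depth(h(e, c, e)) = 1 + max(0, 0, 0) = 1
depth(f(e, c, e)) = 1 + max(0, 0, 0) = 1
depth(h(h(e, c, c), h(e, c, e), f(e, c, e))) = 1 + max(1, 1, 1) = 2
depth(f(c, c, c)) = 1 + max(0, 0, 0) = 1
depth(f(e, e, e)) = 1 + max(0, 0, 0) = 1
depth(f(f(c, c, c), f(e, e, e), h(c, e, c))) = 1 + max(1, 1, 1) = 2
depth(f(g(h(c, c, c), h(c, e, c), e), h(h(e, c, c), h(e, c, e), f(e, c, e)), f(f(c, c, c), f(e, e, e), h(c, e, c)))) = 1 + max(2, 2, 2) = 3
depth(h(c, h(g(c, f(e, c, c), h(e, e, e)), f(g(e, c, e), h(e, e, c), h(c, c, e)), e), f(g(h(c, c, c), h(c, e, c), e), h(h(e, c, c), h(e, c, e), f(e, c, e)), f(f(c, c, c), f(e, e, e), h(c, e, c))))) = 1 + max(0, 3, 3) = 4
depth(f(h(e, c, e), e, h(c, c, e))) = 1 + max(1, 0, 1) = 2
depth(g(c, c, c)) = 1 + max(0, 0, 0) = 1
depth(h(f(h(e, c, e), e, h(c, c, e)), g(c, c, c), e)) = 1 + max(2, 1, 0) = 3
depth(f(h(c, h(g(c, f(e, c, c), h(e, e, e)), f(g(e, c, e), h(e, e, c), h(c, c, e)), e), f(g(h(c, c, c), h(c, e, c), e), h(h(e, c, c), h(e, c, e), f(e, c, e)), f(f(c, c, c), f(e, e, e), h(c, e, c)))), c, h(f(h(e, c, e), e, h(c, c, e)), g(c, c, c), e))) = 1 + max(4, 0, 3) = 5
depth(h(f(h(c, h(g(c, f(e, c, c), h(e, e, e)), f(g(e, c, e), h(e, e, c), h(c, c, e)), e), f(g(h(c, c, c), h(c, e, c), e), h(h(e, c, c), h(e, c, e), f(e, c, e)), f(f(c, c, c), f(e, e, e), h(c, e, c)))), c, h(f(h(e, c, e), e, h(c, c, e)), g(c, c, c), e)), h(e, e, c), g(c, c, c))) = 1 + max(5, 1, 1) = 6

6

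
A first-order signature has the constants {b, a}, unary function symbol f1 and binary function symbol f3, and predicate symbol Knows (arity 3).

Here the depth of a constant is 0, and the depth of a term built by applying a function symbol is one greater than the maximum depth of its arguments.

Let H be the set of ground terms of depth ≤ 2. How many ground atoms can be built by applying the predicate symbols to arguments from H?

First count ground terms of depth ≤ 2.
If N_k denotes the number of depth-≤k ground terms, the 2 constants give N_0 = 2, and each function symbol of arity r contributes N_{k-1}^r new terms at level k: N_k = 2 + N_{k-1} + N_{k-1}^2.
N_0 = 2
N_1 = 2 + 2 + 2^2 = 8
N_2 = 2 + 8 + 8^2 = 74
So |H| = 74.
A ground atom is a predicate applied to a tuple of terms from H, so the count is the sum over predicates of |H|^arity:
  Knows: 74^3 = 405224
Total ground atoms: 405224.

405224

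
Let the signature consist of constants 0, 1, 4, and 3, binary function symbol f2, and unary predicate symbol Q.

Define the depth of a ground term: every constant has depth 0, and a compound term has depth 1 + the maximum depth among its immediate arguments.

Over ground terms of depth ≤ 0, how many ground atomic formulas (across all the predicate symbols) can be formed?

4

First count ground terms of depth ≤ 0.
If N_k denotes the number of depth-≤k ground terms, the 4 constants give N_0 = 4, and each function symbol of arity r contributes N_{k-1}^r new terms at level k: N_k = 4 + N_{k-1}^2.
N_0 = 4
Explicitly: 0, 1, 4, 3.
So |H| = 4.
A ground atom is a predicate applied to a tuple of terms from H, so the count is the sum over predicates of |H|^arity:
  Q: 4
Total ground atoms: 4.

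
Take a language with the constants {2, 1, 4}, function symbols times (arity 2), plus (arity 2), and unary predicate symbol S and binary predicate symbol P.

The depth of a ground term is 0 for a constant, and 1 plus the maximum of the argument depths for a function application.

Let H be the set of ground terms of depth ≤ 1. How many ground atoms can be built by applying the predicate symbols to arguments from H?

First count ground terms of depth ≤ 1.
Count level by level. With function symbols times/2, plus/2, the terms of depth ≤ k are the 3 constants together with each function applied to depth-≤(k−1) tuples, so N_k = 3 + N_{k-1}^2 + N_{k-1}^2.
N_0 = 3
N_1 = 3 + 3^2 + 3^2 = 21
So |H| = 21.
Ground atoms are formed by filling each argument slot of a predicate with a term from H, so an r-ary predicate gives |H|^r atoms:
  S: 21;  P: 21^2 = 441
Total ground atoms: 21 + 441 = 462.

462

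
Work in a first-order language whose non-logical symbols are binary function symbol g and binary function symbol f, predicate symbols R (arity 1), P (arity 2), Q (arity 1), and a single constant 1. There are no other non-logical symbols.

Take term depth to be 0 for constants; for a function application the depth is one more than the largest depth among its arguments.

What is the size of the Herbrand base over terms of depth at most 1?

15

First count ground terms of depth ≤ 1.
Write N_k for the number of ground terms of depth ≤ k. A term of depth ≤ k is either a constant or a function symbol applied to arguments of depth ≤ k−1, so N_k = 1 + N_{k-1}^2 + N_{k-1}^2.
N_0 = 1
N_1 = 1 + 1^2 + 1^2 = 3
Explicitly: 1, g(1, 1), f(1, 1).
So |H| = 3.
A ground atom is a predicate applied to a tuple of terms from H, so the count is the sum over predicates of |H|^arity:
  R: 3;  P: 3^2 = 9;  Q: 3
Total ground atoms: 3 + 9 + 3 = 15.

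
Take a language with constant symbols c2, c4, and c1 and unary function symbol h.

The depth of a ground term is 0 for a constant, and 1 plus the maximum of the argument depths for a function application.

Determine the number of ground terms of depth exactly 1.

3

Let N_k = |{terms of depth ≤ k}|. Then N_0 = 3 and N_k = 3 + N_{k-1} for k ≥ 1 (one summand per function symbol, arity giving the exponent).
N_0 = 3
N_1 = 3 + 3 = 6
Terms of depth exactly 1: N_1 − N_0 = 6 − 3 = 3.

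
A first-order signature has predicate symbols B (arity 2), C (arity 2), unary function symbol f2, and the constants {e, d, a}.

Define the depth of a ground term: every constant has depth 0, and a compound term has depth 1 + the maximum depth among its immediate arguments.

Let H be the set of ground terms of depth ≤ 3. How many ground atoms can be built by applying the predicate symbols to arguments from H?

288

First count ground terms of depth ≤ 3.
Let N_k = |{terms of depth ≤ k}|. Then N_0 = 3 and N_k = 3 + N_{k-1} for k ≥ 1 (one summand per function symbol, arity giving the exponent).
N_0 = 3
N_1 = 3 + 3 = 6
N_2 = 3 + 6 = 9
N_3 = 3 + 9 = 12
So |H| = 12.
A ground atom is a predicate applied to a tuple of terms from H, so the count is the sum over predicates of |H|^arity:
  B: 12^2 = 144;  C: 12^2 = 144
Total ground atoms: 144 + 144 = 288.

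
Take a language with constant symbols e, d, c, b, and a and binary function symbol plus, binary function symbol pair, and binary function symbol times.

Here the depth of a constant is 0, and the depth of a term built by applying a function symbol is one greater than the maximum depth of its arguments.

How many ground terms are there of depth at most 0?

Let N_k = |{terms of depth ≤ k}|. Then N_0 = 5 and N_k = 5 + N_{k-1}^2 + N_{k-1}^2 + N_{k-1}^2 for k ≥ 1 (one summand per function symbol, arity giving the exponent).
N_0 = 5
Explicitly: e, d, c, b, a.

5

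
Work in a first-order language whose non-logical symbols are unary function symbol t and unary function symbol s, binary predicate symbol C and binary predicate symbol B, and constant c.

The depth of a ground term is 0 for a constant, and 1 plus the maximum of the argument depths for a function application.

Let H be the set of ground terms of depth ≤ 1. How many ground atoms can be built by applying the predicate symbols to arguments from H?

First count ground terms of depth ≤ 1.
Write N_k for the number of ground terms of depth ≤ k. A term of depth ≤ k is either a constant or a function symbol applied to arguments of depth ≤ k−1, so N_k = 1 + N_{k-1} + N_{k-1}.
N_0 = 1
N_1 = 1 + 1 + 1 = 3
So |H| = 3.
A ground atom is a predicate applied to a tuple of terms from H, so the count is the sum over predicates of |H|^arity:
  C: 3^2 = 9;  B: 3^2 = 9
Total ground atoms: 9 + 9 = 18.

18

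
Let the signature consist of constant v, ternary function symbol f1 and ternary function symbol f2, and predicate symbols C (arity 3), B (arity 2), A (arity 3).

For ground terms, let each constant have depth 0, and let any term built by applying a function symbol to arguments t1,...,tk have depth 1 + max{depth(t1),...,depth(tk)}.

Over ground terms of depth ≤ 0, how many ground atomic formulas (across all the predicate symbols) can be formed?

3

First count ground terms of depth ≤ 0.
Let N_k count ground terms of depth at most k. Each non-constant term of depth ≤ k is some function symbol applied to depth-≤(k−1) arguments, giving N_k = 1 + N_{k-1}^3 + N_{k-1}^3.
N_0 = 1
Explicitly: v.
So |H| = 1.
A ground atom is a predicate applied to a tuple of terms from H, so the count is the sum over predicates of |H|^arity:
  C: 1^3 = 1;  B: 1^2 = 1;  A: 1^3 = 1
Total ground atoms: 1 + 1 + 1 = 3.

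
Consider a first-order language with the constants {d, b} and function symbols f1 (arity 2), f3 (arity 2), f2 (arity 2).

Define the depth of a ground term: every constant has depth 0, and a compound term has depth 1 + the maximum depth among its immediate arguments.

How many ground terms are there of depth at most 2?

590

Let N_k = |{terms of depth ≤ k}|. Then N_0 = 2 and N_k = 2 + N_{k-1}^2 + N_{k-1}^2 + N_{k-1}^2 for k ≥ 1 (one summand per function symbol, arity giving the exponent).
N_0 = 2
N_1 = 2 + 2^2 + 2^2 + 2^2 = 14
N_2 = 2 + 14^2 + 14^2 + 14^2 = 590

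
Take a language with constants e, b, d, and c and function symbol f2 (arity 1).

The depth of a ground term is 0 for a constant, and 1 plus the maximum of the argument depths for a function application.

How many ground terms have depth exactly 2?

If N_k denotes the number of depth-≤k ground terms, the 4 constants give N_0 = 4, and each function symbol of arity r contributes N_{k-1}^r new terms at level k: N_k = 4 + N_{k-1}.
N_0 = 4
N_1 = 4 + 4 = 8
N_2 = 4 + 8 = 12
Terms of depth exactly 2: N_2 − N_1 = 12 − 8 = 4.

4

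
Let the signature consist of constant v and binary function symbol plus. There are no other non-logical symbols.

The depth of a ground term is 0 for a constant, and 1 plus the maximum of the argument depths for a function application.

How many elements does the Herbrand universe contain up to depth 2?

5

Write N_k for the number of ground terms of depth ≤ k. A term of depth ≤ k is either a constant or a function symbol applied to arguments of depth ≤ k−1, so N_k = 1 + N_{k-1}^2.
N_0 = 1
N_1 = 1 + 1^2 = 2
N_2 = 1 + 2^2 = 5
Explicitly: v, plus(v, v), plus(v, plus(v, v)), plus(plus(v, v), v), plus(plus(v, v), plus(v, v)).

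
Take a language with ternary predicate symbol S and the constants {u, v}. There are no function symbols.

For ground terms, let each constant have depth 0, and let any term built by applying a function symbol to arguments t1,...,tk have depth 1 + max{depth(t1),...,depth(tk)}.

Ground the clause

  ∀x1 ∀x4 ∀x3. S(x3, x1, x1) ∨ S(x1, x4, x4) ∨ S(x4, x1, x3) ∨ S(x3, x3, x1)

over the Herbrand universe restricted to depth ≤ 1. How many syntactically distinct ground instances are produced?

Ground terms of depth ≤ 1:
  With no function symbols every ground term is a constant, so there are exactly 2 ground terms at every depth bound.
  N_0 = 2
  N_1 = 2
  Explicitly: u, v.
So there are 2 ground terms available for substitution.
The body mentions every one of the 3 quantified variables; since ground terms form a free algebra, no two substitutions collapse to the same formula.
Number of ground instances = 2^3 = 8.

8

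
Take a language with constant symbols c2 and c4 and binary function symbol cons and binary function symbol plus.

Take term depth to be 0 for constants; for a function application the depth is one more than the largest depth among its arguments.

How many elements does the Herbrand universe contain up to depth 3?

Write N_k for the number of ground terms of depth ≤ k. A term of depth ≤ k is either a constant or a function symbol applied to arguments of depth ≤ k−1, so N_k = 2 + N_{k-1}^2 + N_{k-1}^2.
N_0 = 2
N_1 = 2 + 2^2 + 2^2 = 10
N_2 = 2 + 10^2 + 10^2 = 202
N_3 = 2 + 202^2 + 202^2 = 81610

81610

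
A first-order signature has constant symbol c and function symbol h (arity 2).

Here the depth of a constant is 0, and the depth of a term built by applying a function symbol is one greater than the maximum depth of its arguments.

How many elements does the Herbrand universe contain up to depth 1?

2

Write N_k for the number of ground terms of depth ≤ k. A term of depth ≤ k is either a constant or a function symbol applied to arguments of depth ≤ k−1, so N_k = 1 + N_{k-1}^2.
N_0 = 1
N_1 = 1 + 1^2 = 2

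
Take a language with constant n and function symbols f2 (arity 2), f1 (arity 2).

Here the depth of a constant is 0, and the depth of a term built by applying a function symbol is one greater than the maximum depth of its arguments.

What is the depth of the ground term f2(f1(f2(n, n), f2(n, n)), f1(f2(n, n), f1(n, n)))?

3

depth(f2(n, n)) = 1 + max(0, 0) = 1
depth(f1(f2(n, n), f2(n, n))) = 1 + max(1, 1) = 2
depth(f1(n, n)) = 1 + max(0, 0) = 1
depth(f1(f2(n, n), f1(n, n))) = 1 + max(1, 1) = 2
depth(f2(f1(f2(n, n), f2(n, n)), f1(f2(n, n), f1(n, n)))) = 1 + max(2, 2) = 3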